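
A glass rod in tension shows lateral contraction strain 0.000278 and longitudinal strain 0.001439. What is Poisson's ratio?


Poisson's ratio: nu = lateral strain / axial strain
  nu = 0.000278 / 0.001439 = 0.1932

0.1932


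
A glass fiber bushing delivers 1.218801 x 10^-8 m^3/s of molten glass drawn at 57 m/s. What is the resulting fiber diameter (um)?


Cross-sectional area from continuity:
  A = Q / v = 1.218801 x 10^-8 / 57 = 2.138247 x 10^-10 m^2
Diameter from circular cross-section:
  d = sqrt(4A / pi) * 10^6 (m -> um)
  d = sqrt(4 * 2.138247 x 10^-10 / pi) * 10^6 = 16.5 um

16.5 um


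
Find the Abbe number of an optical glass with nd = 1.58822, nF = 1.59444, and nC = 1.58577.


Abbe number formula: Vd = (nd - 1) / (nF - nC)
  nd - 1 = 1.58822 - 1 = 0.58822
  nF - nC = 1.59444 - 1.58577 = 0.00867
  Vd = 0.58822 / 0.00867 = 67.85

67.85


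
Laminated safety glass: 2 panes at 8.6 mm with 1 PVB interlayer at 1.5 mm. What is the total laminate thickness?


Total thickness = glass contribution + PVB contribution
  Glass: 2 * 8.6 = 17.2 mm
  PVB: 1 * 1.5 = 1.5 mm
  Total = 17.2 + 1.5 = 18.7 mm

18.7 mm


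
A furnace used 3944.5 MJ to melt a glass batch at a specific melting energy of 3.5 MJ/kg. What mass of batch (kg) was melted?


Rearrange E = m * s for m:
  m = E / s
  m = 3944.5 / 3.5 = 1127.0 kg

1127.0 kg


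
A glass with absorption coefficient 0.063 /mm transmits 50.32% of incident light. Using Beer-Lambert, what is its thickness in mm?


Rearrange T = exp(-alpha * thickness):
  thickness = -ln(T) / alpha
  T = 50.32/100 = 0.5032
  ln(T) = -0.68677
  -ln(T) = 0.68677
  thickness = 0.68677 / 0.063 = 10.9 mm

10.9 mm


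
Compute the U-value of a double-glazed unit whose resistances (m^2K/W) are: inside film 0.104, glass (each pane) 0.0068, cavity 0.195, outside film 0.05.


Total thermal resistance (series):
  R_total = R_in + R_glass + R_air + R_glass + R_out
  R_total = 0.104 + 0.0068 + 0.195 + 0.0068 + 0.05 = 0.3626 m^2K/W
U-value = 1 / R_total = 1 / 0.3626 = 2.758 W/m^2K

2.758 W/m^2K


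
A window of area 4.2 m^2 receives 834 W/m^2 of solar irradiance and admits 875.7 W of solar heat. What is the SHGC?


Rearrange Q = Area * SHGC * Irradiance:
  SHGC = Q / (Area * Irradiance)
  SHGC = 875.7 / (4.2 * 834) = 0.25

0.25


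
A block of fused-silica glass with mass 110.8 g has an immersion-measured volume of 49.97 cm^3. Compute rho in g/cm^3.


Use the definition of density:
  rho = mass / volume
  rho = 110.8 / 49.97 = 2.217 g/cm^3

2.217 g/cm^3


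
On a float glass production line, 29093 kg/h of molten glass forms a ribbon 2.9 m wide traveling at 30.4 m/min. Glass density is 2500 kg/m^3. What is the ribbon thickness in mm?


Ribbon cross-section from mass balance:
  Volume rate = throughput / density = 29093 / 2500 = 11.6372 m^3/h
  thickness = volume rate / (speed * 60 * width), i.e.
  thickness = throughput / (60 * speed * width * density) * 1000
  thickness = 29093 / (60 * 30.4 * 2.9 * 2500) * 1000 = 2.2 mm

2.2 mm


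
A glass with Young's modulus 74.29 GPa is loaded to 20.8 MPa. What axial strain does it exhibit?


Rearrange E = sigma / epsilon:
  epsilon = sigma / E
  E (MPa) = 74.29 * 1000 = 74290
  epsilon = 20.8 / 74290 = 0.00028

0.00028


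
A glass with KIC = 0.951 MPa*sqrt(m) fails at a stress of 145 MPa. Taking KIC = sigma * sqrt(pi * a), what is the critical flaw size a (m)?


Rearrange KIC = sigma * sqrt(pi * a):
  sqrt(pi * a) = KIC / sigma
  sqrt(pi * a) = 0.951 / 145 = 0.006559
  a = (KIC / sigma)^2 / pi
  a = 0.006559^2 / pi = 0.0000137 m

0.0000137 m


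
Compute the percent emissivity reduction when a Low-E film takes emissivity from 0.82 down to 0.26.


Percentage reduction = (1 - coated/uncoated) * 100
  Ratio = 0.26 / 0.82 = 0.3171
  Reduction = (1 - 0.3171) * 100 = 68.3%

68.3%


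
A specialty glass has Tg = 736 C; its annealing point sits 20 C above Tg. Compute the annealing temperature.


The annealing temperature is Tg plus the offset:
  T_anneal = 736 + 20 = 756 C

756 C


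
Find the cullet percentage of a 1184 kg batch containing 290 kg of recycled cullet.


Cullet ratio = (cullet mass / total batch mass) * 100
  Ratio = 290 / 1184 * 100 = 24.49%

24.49%


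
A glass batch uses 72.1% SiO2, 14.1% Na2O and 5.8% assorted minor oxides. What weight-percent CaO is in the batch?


Pieces sum to 100%:
  CaO = 100 - (SiO2 + Na2O + others)
  CaO = 100 - (72.1 + 14.1 + 5.8) = 8.0%

8.0%


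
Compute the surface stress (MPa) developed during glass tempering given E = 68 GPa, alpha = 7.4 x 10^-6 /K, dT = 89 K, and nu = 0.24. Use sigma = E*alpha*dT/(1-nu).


Tempering stress: sigma = E * alpha * dT / (1 - nu)
  E (MPa) = 68 * 1000 = 68000
  Numerator = 68000 * (7.4 x 10^-6) * 89 = 44.7848
  Denominator = 1 - 0.24 = 0.76
  sigma = 44.7848 / 0.76 = 58.9 MPa

58.9 MPa


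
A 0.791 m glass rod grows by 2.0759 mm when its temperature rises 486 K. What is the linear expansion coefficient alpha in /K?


Rearrange dL = alpha * L0 * dT for alpha:
  alpha = dL / (L0 * dT)
  alpha = (2.0759 / 1000) / (0.791 * 486) = 0.0000054 /K = 5.4 x 10^-6 /K

5.4 x 10^-6 /K


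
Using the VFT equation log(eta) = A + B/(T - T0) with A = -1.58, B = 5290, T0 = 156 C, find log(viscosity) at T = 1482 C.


VFT equation: log(eta) = A + B / (T - T0)
  T - T0 = 1482 - 156 = 1326
  B / (T - T0) = 5290 / 1326 = 3.989
  log(eta) = -1.58 + 3.989 = 2.409

2.409


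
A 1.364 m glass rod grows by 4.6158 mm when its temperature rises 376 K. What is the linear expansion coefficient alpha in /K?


Rearrange dL = alpha * L0 * dT for alpha:
  alpha = dL / (L0 * dT)
  alpha = (4.6158 / 1000) / (1.364 * 376) = 0.000009 /K = 9 x 10^-6 /K

9 x 10^-6 /K


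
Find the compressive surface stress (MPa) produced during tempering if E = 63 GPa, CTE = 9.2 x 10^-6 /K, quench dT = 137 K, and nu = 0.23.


Tempering stress: sigma = E * alpha * dT / (1 - nu)
  E (MPa) = 63 * 1000 = 63000
  Numerator = 63000 * (9.2 x 10^-6) * 137 = 79.4052
  Denominator = 1 - 0.23 = 0.77
  sigma = 79.4052 / 0.77 = 103.1 MPa

103.1 MPa


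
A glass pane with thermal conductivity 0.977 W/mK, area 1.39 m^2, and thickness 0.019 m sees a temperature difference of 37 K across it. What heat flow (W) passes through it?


Fourier's law: Q = k * A * dT / t
  Q = 0.977 * 1.39 * 37 / 0.019
  Q = 50.24711 / 0.019 = 2644.6 W

2644.6 W


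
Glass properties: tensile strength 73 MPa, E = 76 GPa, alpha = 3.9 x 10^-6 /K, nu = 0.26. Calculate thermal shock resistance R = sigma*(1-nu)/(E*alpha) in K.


Thermal shock resistance: R = sigma * (1 - nu) / (E * alpha)
  Numerator = 73 * (1 - 0.26) = 54.02
  Denominator = 76 * 1000 * (3.9 x 10^-6) = 0.2964
  R = 54.02 / 0.2964 = 182.3 K

182.3 K


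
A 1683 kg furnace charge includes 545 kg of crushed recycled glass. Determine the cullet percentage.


Cullet ratio = (cullet mass / total batch mass) * 100
  Ratio = 545 / 1683 * 100 = 32.38%

32.38%


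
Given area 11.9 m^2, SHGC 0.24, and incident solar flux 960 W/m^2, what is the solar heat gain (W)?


Solar heat gain: Q = Area * SHGC * Irradiance
  Q = 11.9 * 0.24 * 960 = 2741.8 W

2741.8 W


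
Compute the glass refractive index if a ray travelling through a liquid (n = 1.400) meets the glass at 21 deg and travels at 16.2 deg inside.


Apply Snell's law: n1 * sin(theta1) = n2 * sin(theta2)
  n2 = n1 * sin(theta1) / sin(theta2)
  sin(21) = 0.358368
  sin(16.2) = 0.278991
  n2 = 1.400 * 0.358368 / 0.278991 = 1.7983

1.7983


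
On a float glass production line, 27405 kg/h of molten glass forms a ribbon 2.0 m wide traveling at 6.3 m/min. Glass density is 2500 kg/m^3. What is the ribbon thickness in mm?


Ribbon cross-section from mass balance:
  Volume rate = throughput / density = 27405 / 2500 = 10.962 m^3/h
  thickness = volume rate / (speed * 60 * width), i.e.
  thickness = throughput / (60 * speed * width * density) * 1000
  thickness = 27405 / (60 * 6.3 * 2.0 * 2500) * 1000 = 14.5 mm

14.5 mm


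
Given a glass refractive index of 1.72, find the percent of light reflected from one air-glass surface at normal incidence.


Fresnel reflectance at normal incidence:
  R = ((n - 1)/(n + 1))^2
  (n - 1)/(n + 1) = (1.72 - 1)/(1.72 + 1) = 0.264706
  R = 0.264706^2 = 0.0700693
  R(%) = 0.0700693 * 100 = 7.007%

7.007%


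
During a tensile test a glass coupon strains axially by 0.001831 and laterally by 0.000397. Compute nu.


Poisson's ratio: nu = lateral strain / axial strain
  nu = 0.000397 / 0.001831 = 0.2168

0.2168


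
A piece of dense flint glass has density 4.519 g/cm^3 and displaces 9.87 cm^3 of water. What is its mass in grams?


Rearrange rho = m / V:
  m = rho * V
  m = 4.519 * 9.87 = 44.603 g

44.603 g


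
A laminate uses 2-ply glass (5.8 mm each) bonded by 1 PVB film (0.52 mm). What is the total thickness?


Total thickness = glass contribution + PVB contribution
  Glass: 2 * 5.8 = 11.6 mm
  PVB: 1 * 0.52 = 0.52 mm
  Total = 11.6 + 0.52 = 12.12 mm

12.12 mm


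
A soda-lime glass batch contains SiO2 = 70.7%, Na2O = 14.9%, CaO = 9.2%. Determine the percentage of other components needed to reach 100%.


Sum the three major oxides:
  SiO2 + Na2O + CaO = 70.7 + 14.9 + 9.2 = 94.8%
Subtract from 100%:
  Others = 100 - 94.8 = 5.2%

5.2%


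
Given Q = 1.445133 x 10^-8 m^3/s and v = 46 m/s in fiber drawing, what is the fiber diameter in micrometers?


Cross-sectional area from continuity:
  A = Q / v = 1.445133 x 10^-8 / 46 = 3.141593 x 10^-10 m^2
Diameter from circular cross-section:
  d = sqrt(4A / pi) * 10^6 (m -> um)
  d = sqrt(4 * 3.141593 x 10^-10 / pi) * 10^6 = 20.0 um

20.0 um


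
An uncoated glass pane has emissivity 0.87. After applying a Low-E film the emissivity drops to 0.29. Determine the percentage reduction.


Percentage reduction = (1 - coated/uncoated) * 100
  Ratio = 0.29 / 0.87 = 0.3333
  Reduction = (1 - 0.3333) * 100 = 66.7%

66.7%


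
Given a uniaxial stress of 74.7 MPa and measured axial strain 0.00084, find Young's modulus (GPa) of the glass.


Young's modulus: E = stress / strain
  E = 74.7 MPa / 0.00084 = 88928.57 MPa
Convert to GPa: 88928.57 / 1000 = 88.93 GPa

88.93 GPa


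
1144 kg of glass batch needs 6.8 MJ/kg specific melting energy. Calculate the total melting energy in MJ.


Total energy = mass * specific energy
  E = 1144 * 6.8 = 7779.2 MJ

7779.2 MJ


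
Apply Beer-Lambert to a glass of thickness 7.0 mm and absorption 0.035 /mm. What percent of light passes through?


Beer-Lambert law: T = exp(-alpha * thickness)
  exponent = -0.035 * 7.0 = -0.245
  T = exp(-0.245) = 0.7827
  Percentage = 0.7827 * 100 = 78.27%

78.27%


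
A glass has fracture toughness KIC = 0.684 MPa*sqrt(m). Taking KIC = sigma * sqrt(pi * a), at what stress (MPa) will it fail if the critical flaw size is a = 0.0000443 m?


Rearrange KIC = sigma * sqrt(pi * a):
  sigma = KIC / sqrt(pi * a)
  sqrt(pi * 0.0000443) = 0.011797
  sigma = 0.684 / 0.011797 = 57.98 MPa

57.98 MPa


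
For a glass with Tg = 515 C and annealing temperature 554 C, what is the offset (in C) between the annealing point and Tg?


Offset = T_anneal - Tg:
  offset = 554 - 515 = 39 C

39 C


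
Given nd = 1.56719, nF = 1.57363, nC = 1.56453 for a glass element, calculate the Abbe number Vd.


Abbe number formula: Vd = (nd - 1) / (nF - nC)
  nd - 1 = 1.56719 - 1 = 0.56719
  nF - nC = 1.57363 - 1.56453 = 0.0091
  Vd = 0.56719 / 0.0091 = 62.33

62.33


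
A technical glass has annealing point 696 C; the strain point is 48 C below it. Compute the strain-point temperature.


Strain point = annealing point - difference:
  T_strain = 696 - 48 = 648 C

648 C


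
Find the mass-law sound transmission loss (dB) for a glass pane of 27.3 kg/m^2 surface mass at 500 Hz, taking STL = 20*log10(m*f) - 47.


Mass law: STL = 20 * log10(m * f) - 47
  m * f = 27.3 * 500 = 13650
  log10(13650) = 4.13513
  STL = 20 * 4.13513 - 47 = 82.7026 - 47 = 35.7 dB

35.7 dB


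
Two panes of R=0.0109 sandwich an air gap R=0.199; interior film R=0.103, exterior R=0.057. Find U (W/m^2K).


Total thermal resistance (series):
  R_total = R_in + R_glass + R_air + R_glass + R_out
  R_total = 0.103 + 0.0109 + 0.199 + 0.0109 + 0.057 = 0.3808 m^2K/W
U-value = 1 / R_total = 1 / 0.3808 = 2.626 W/m^2K

2.626 W/m^2K


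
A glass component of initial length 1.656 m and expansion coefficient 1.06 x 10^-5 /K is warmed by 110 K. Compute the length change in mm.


Thermal expansion formula: dL = alpha * L0 * dT
  dL = (1.06 x 10^-5) * 1.656 * 110 = 0.0019309 m
Convert to mm: 0.0019309 * 1000 = 1.9309 mm

1.9309 mm


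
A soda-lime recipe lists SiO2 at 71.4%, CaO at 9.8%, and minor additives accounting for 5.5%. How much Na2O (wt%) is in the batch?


Pieces sum to 100%:
  Na2O = 100 - (SiO2 + CaO + others)
  Na2O = 100 - (71.4 + 9.8 + 5.5) = 13.3%

13.3%


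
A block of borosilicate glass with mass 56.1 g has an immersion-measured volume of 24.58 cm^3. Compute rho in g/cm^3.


Use the definition of density:
  rho = mass / volume
  rho = 56.1 / 24.58 = 2.282 g/cm^3

2.282 g/cm^3


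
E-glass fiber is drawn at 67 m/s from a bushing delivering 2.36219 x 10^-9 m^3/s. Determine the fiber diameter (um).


Cross-sectional area from continuity:
  A = Q / v = 2.36219 x 10^-9 / 67 = 3.525657 x 10^-11 m^2
Diameter from circular cross-section:
  d = sqrt(4A / pi) * 10^6 (m -> um)
  d = sqrt(4 * 3.525657 x 10^-11 / pi) * 10^6 = 6.7 um

6.7 um


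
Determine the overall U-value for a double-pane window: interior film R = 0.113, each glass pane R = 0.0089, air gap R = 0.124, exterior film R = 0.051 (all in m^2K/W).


Total thermal resistance (series):
  R_total = R_in + R_glass + R_air + R_glass + R_out
  R_total = 0.113 + 0.0089 + 0.124 + 0.0089 + 0.051 = 0.3058 m^2K/W
U-value = 1 / R_total = 1 / 0.3058 = 3.27 W/m^2K

3.27 W/m^2K


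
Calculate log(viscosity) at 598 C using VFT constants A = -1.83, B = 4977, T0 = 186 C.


VFT equation: log(eta) = A + B / (T - T0)
  T - T0 = 598 - 186 = 412
  B / (T - T0) = 4977 / 412 = 12.08
  log(eta) = -1.83 + 12.08 = 10.25

10.25


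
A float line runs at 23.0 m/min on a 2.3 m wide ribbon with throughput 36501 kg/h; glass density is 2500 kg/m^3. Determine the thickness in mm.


Ribbon cross-section from mass balance:
  Volume rate = throughput / density = 36501 / 2500 = 14.6004 m^3/h
  thickness = volume rate / (speed * 60 * width), i.e.
  thickness = throughput / (60 * speed * width * density) * 1000
  thickness = 36501 / (60 * 23.0 * 2.3 * 2500) * 1000 = 4.6 mm

4.6 mm


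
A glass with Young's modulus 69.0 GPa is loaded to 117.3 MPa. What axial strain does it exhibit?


Rearrange E = sigma / epsilon:
  epsilon = sigma / E
  E (MPa) = 69.0 * 1000 = 69000
  epsilon = 117.3 / 69000 = 0.0017

0.0017


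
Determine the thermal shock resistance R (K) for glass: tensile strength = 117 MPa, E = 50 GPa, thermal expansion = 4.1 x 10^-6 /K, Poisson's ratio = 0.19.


Thermal shock resistance: R = sigma * (1 - nu) / (E * alpha)
  Numerator = 117 * (1 - 0.19) = 94.77
  Denominator = 50 * 1000 * (4.1 x 10^-6) = 0.205
  R = 94.77 / 0.205 = 462.3 K

462.3 K


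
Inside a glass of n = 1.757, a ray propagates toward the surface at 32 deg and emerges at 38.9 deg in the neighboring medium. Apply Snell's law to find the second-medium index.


Apply Snell's law: n1 * sin(theta1) = n2 * sin(theta2)
  n2 = n1 * sin(theta1) / sin(theta2)
  sin(32) = 0.529919
  sin(38.9) = 0.627963
  n2 = 1.757 * 0.529919 / 0.627963 = 1.4827

1.4827


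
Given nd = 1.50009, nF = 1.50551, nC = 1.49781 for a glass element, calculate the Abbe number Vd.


Abbe number formula: Vd = (nd - 1) / (nF - nC)
  nd - 1 = 1.50009 - 1 = 0.50009
  nF - nC = 1.50551 - 1.49781 = 0.0077
  Vd = 0.50009 / 0.0077 = 64.95

64.95


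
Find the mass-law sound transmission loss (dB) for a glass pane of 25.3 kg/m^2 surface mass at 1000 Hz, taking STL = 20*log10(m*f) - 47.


Mass law: STL = 20 * log10(m * f) - 47
  m * f = 25.3 * 1000 = 25300
  log10(25300) = 4.40312
  STL = 20 * 4.40312 - 47 = 88.0624 - 47 = 41.1 dB

41.1 dB


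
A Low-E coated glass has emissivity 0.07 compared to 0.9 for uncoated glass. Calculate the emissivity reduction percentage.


Percentage reduction = (1 - coated/uncoated) * 100
  Ratio = 0.07 / 0.9 = 0.0778
  Reduction = (1 - 0.0778) * 100 = 92.2%

92.2%


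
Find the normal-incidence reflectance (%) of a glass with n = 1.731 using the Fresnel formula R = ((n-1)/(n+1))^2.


Fresnel reflectance at normal incidence:
  R = ((n - 1)/(n + 1))^2
  (n - 1)/(n + 1) = (1.731 - 1)/(1.731 + 1) = 0.267668
  R = 0.267668^2 = 0.0716462
  R(%) = 0.0716462 * 100 = 7.165%

7.165%


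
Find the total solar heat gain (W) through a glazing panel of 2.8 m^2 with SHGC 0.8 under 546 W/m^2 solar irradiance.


Solar heat gain: Q = Area * SHGC * Irradiance
  Q = 2.8 * 0.8 * 546 = 1223 W

1223 W


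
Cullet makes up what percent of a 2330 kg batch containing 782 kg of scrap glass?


Cullet ratio = (cullet mass / total batch mass) * 100
  Ratio = 782 / 2330 * 100 = 33.56%

33.56%


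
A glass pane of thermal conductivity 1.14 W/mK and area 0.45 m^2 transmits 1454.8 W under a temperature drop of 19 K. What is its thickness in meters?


Fourier's law: t = k * A * dT / Q
  t = 1.14 * 0.45 * 19 / 1454.8
  t = 9.747 / 1454.8 = 0.0067 m

0.0067 m


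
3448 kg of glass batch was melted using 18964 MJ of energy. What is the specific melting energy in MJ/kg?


Rearrange E = m * s for s:
  s = E / m
  s = 18964 / 3448 = 5.5 MJ/kg

5.5 MJ/kg


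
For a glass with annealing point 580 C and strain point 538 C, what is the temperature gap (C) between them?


Gap = T_anneal - T_strain:
  gap = 580 - 538 = 42 C

42 C


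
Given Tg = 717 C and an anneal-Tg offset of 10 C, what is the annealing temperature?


The annealing temperature is Tg plus the offset:
  T_anneal = 717 + 10 = 727 C

727 C


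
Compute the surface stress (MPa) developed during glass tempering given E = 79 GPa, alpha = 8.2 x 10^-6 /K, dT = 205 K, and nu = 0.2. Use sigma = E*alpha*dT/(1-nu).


Tempering stress: sigma = E * alpha * dT / (1 - nu)
  E (MPa) = 79 * 1000 = 79000
  Numerator = 79000 * (8.2 x 10^-6) * 205 = 132.799
  Denominator = 1 - 0.2 = 0.8
  sigma = 132.799 / 0.8 = 166.0 MPa

166.0 MPa


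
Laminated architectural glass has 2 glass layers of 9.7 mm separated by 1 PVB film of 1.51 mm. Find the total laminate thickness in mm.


Total thickness = glass contribution + PVB contribution
  Glass: 2 * 9.7 = 19.4 mm
  PVB: 1 * 1.51 = 1.51 mm
  Total = 19.4 + 1.51 = 20.91 mm

20.91 mm


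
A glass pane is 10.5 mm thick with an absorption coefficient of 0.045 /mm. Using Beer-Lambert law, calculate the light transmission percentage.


Beer-Lambert law: T = exp(-alpha * thickness)
  exponent = -0.045 * 10.5 = -0.4725
  T = exp(-0.4725) = 0.6234
  Percentage = 0.6234 * 100 = 62.34%

62.34%


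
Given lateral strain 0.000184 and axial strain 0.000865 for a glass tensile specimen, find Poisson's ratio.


Poisson's ratio: nu = lateral strain / axial strain
  nu = 0.000184 / 0.000865 = 0.2127

0.2127


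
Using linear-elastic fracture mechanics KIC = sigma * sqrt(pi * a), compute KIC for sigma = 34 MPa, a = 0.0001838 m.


Fracture toughness: KIC = sigma * sqrt(pi * a)
  pi * a = pi * 0.0001838 = 0.000577425
  sqrt(pi * a) = 0.02403
  KIC = 34 * 0.02403 = 0.817 MPa*sqrt(m)

0.817 MPa*sqrt(m)


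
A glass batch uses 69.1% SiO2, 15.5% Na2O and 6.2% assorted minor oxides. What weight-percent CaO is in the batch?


Pieces sum to 100%:
  CaO = 100 - (SiO2 + Na2O + others)
  CaO = 100 - (69.1 + 15.5 + 6.2) = 9.2%

9.2%


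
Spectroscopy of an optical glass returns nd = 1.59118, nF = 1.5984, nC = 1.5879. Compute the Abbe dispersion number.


Abbe number formula: Vd = (nd - 1) / (nF - nC)
  nd - 1 = 1.59118 - 1 = 0.59118
  nF - nC = 1.5984 - 1.5879 = 0.0105
  Vd = 0.59118 / 0.0105 = 56.3

56.3


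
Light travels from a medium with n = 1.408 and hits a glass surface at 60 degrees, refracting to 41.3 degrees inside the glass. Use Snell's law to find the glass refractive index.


Apply Snell's law: n1 * sin(theta1) = n2 * sin(theta2)
  n2 = n1 * sin(theta1) / sin(theta2)
  sin(60) = 0.866025
  sin(41.3) = 0.660002
  n2 = 1.408 * 0.866025 / 0.660002 = 1.8475

1.8475


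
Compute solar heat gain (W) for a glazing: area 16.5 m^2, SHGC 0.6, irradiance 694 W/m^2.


Solar heat gain: Q = Area * SHGC * Irradiance
  Q = 16.5 * 0.6 * 694 = 6870.6 W

6870.6 W


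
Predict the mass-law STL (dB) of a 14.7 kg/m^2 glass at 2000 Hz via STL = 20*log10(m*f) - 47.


Mass law: STL = 20 * log10(m * f) - 47
  m * f = 14.7 * 2000 = 29400
  log10(29400) = 4.46835
  STL = 20 * 4.46835 - 47 = 89.367 - 47 = 42.4 dB

42.4 dB


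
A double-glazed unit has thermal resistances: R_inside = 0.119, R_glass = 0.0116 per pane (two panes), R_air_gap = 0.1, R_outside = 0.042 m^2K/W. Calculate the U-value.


Total thermal resistance (series):
  R_total = R_in + R_glass + R_air + R_glass + R_out
  R_total = 0.119 + 0.0116 + 0.1 + 0.0116 + 0.042 = 0.2842 m^2K/W
U-value = 1 / R_total = 1 / 0.2842 = 3.519 W/m^2K

3.519 W/m^2K


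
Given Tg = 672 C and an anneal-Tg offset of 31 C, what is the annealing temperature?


The annealing temperature is Tg plus the offset:
  T_anneal = 672 + 31 = 703 C

703 C


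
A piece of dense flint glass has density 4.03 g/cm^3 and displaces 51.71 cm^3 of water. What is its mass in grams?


Rearrange rho = m / V:
  m = rho * V
  m = 4.03 * 51.71 = 208.391 g

208.391 g


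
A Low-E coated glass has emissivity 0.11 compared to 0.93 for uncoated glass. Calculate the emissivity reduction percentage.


Percentage reduction = (1 - coated/uncoated) * 100
  Ratio = 0.11 / 0.93 = 0.1183
  Reduction = (1 - 0.1183) * 100 = 88.2%

88.2%


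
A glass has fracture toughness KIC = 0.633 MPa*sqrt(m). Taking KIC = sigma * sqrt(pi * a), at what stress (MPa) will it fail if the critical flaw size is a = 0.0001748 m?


Rearrange KIC = sigma * sqrt(pi * a):
  sigma = KIC / sqrt(pi * a)
  sqrt(pi * 0.0001748) = 0.023434
  sigma = 0.633 / 0.023434 = 27.01 MPa

27.01 MPa


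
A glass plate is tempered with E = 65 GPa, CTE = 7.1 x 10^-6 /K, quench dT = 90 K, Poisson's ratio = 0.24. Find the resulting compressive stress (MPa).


Tempering stress: sigma = E * alpha * dT / (1 - nu)
  E (MPa) = 65 * 1000 = 65000
  Numerator = 65000 * (7.1 x 10^-6) * 90 = 41.535
  Denominator = 1 - 0.24 = 0.76
  sigma = 41.535 / 0.76 = 54.7 MPa

54.7 MPa


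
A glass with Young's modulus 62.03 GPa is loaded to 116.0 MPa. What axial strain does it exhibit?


Rearrange E = sigma / epsilon:
  epsilon = sigma / E
  E (MPa) = 62.03 * 1000 = 62030
  epsilon = 116.0 / 62030 = 0.00187

0.00187


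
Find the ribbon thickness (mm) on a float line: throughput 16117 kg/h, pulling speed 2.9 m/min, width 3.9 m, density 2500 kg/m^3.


Ribbon cross-section from mass balance:
  Volume rate = throughput / density = 16117 / 2500 = 6.4468 m^3/h
  thickness = volume rate / (speed * 60 * width), i.e.
  thickness = throughput / (60 * speed * width * density) * 1000
  thickness = 16117 / (60 * 2.9 * 3.9 * 2500) * 1000 = 9.5 mm

9.5 mm


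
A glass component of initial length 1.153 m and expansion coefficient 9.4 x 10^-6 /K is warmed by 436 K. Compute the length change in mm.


Thermal expansion formula: dL = alpha * L0 * dT
  dL = (9.4 x 10^-6) * 1.153 * 436 = 0.00472546 m
Convert to mm: 0.00472546 * 1000 = 4.7255 mm

4.7255 mm


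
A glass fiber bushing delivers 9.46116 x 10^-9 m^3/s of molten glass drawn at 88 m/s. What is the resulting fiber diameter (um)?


Cross-sectional area from continuity:
  A = Q / v = 9.46116 x 10^-9 / 88 = 1.075132 x 10^-10 m^2
Diameter from circular cross-section:
  d = sqrt(4A / pi) * 10^6 (m -> um)
  d = sqrt(4 * 1.075132 x 10^-10 / pi) * 10^6 = 11.7 um

11.7 um


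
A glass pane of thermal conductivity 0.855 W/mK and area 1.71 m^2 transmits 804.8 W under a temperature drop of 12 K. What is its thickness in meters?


Fourier's law: t = k * A * dT / Q
  t = 0.855 * 1.71 * 12 / 804.8
  t = 17.5446 / 804.8 = 0.0218 m

0.0218 m


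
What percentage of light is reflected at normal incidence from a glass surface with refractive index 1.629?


Fresnel reflectance at normal incidence:
  R = ((n - 1)/(n + 1))^2
  (n - 1)/(n + 1) = (1.629 - 1)/(1.629 + 1) = 0.239254
  R = 0.239254^2 = 0.0572425
  R(%) = 0.0572425 * 100 = 5.724%

5.724%


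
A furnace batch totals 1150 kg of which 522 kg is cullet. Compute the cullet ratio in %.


Cullet ratio = (cullet mass / total batch mass) * 100
  Ratio = 522 / 1150 * 100 = 45.39%

45.39%


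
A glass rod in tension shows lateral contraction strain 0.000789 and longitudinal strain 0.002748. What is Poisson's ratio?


Poisson's ratio: nu = lateral strain / axial strain
  nu = 0.000789 / 0.002748 = 0.2871

0.2871


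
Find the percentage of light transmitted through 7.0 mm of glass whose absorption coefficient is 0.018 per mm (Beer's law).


Beer-Lambert law: T = exp(-alpha * thickness)
  exponent = -0.018 * 7.0 = -0.126
  T = exp(-0.126) = 0.8816
  Percentage = 0.8816 * 100 = 88.16%

88.16%


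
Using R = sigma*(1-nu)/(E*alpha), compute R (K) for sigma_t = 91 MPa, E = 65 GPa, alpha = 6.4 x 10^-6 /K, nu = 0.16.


Thermal shock resistance: R = sigma * (1 - nu) / (E * alpha)
  Numerator = 91 * (1 - 0.16) = 76.44
  Denominator = 65 * 1000 * (6.4 x 10^-6) = 0.416
  R = 76.44 / 0.416 = 183.8 K

183.8 K


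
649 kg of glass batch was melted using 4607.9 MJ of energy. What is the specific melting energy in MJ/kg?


Rearrange E = m * s for s:
  s = E / m
  s = 4607.9 / 649 = 7.1 MJ/kg

7.1 MJ/kg


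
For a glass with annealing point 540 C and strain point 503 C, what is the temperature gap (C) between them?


Gap = T_anneal - T_strain:
  gap = 540 - 503 = 37 C

37 C


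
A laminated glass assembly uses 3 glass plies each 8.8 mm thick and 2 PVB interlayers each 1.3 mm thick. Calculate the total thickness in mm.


Total thickness = glass contribution + PVB contribution
  Glass: 3 * 8.8 = 26.4 mm
  PVB: 2 * 1.3 = 2.6 mm
  Total = 26.4 + 2.6 = 29.0 mm

29.0 mm


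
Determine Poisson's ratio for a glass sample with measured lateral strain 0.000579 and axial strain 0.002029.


Poisson's ratio: nu = lateral strain / axial strain
  nu = 0.000579 / 0.002029 = 0.2854

0.2854


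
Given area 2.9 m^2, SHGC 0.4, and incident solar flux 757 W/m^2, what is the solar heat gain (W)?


Solar heat gain: Q = Area * SHGC * Irradiance
  Q = 2.9 * 0.4 * 757 = 878.1 W

878.1 W


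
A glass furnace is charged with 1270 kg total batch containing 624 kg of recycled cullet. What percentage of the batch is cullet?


Cullet ratio = (cullet mass / total batch mass) * 100
  Ratio = 624 / 1270 * 100 = 49.13%

49.13%


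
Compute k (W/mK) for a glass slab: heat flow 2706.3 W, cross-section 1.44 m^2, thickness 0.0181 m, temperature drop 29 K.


Fourier's law rearranged: k = Q * t / (A * dT)
  Numerator = 2706.3 * 0.0181 = 48.98403
  Denominator = 1.44 * 29 = 41.76
  k = 48.98403 / 41.76 = 1.173 W/mK

1.173 W/mK


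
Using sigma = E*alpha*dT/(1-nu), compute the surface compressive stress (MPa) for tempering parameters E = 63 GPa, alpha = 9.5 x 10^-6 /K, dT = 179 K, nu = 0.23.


Tempering stress: sigma = E * alpha * dT / (1 - nu)
  E (MPa) = 63 * 1000 = 63000
  Numerator = 63000 * (9.5 x 10^-6) * 179 = 107.1315
  Denominator = 1 - 0.23 = 0.77
  sigma = 107.1315 / 0.77 = 139.1 MPa

139.1 MPa


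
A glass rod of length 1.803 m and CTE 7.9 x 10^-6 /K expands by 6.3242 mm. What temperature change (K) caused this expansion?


Rearrange dL = alpha * L0 * dT for dT:
  dT = dL / (alpha * L0)
  dL (m) = 6.3242 / 1000 = 0.0063242
  dT = 0.0063242 / ((7.9 x 10^-6) * 1.803) = 444.0 K

444.0 K


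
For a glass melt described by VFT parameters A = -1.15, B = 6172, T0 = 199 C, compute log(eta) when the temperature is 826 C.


VFT equation: log(eta) = A + B / (T - T0)
  T - T0 = 826 - 199 = 627
  B / (T - T0) = 6172 / 627 = 9.844
  log(eta) = -1.15 + 9.844 = 8.694

8.694


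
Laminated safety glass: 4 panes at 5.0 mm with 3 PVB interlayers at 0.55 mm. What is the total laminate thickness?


Total thickness = glass contribution + PVB contribution
  Glass: 4 * 5.0 = 20.0 mm
  PVB: 3 * 0.55 = 1.65 mm
  Total = 20.0 + 1.65 = 21.65 mm

21.65 mm


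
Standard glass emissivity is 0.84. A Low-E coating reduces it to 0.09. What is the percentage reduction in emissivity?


Percentage reduction = (1 - coated/uncoated) * 100
  Ratio = 0.09 / 0.84 = 0.1071
  Reduction = (1 - 0.1071) * 100 = 89.3%

89.3%


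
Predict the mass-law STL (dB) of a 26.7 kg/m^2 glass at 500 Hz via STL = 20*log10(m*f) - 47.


Mass law: STL = 20 * log10(m * f) - 47
  m * f = 26.7 * 500 = 13350
  log10(13350) = 4.12548
  STL = 20 * 4.12548 - 47 = 82.5096 - 47 = 35.5 dB

35.5 dB


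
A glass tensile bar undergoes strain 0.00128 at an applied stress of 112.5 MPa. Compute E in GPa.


Young's modulus: E = stress / strain
  E = 112.5 MPa / 0.00128 = 87890.62 MPa
Convert to GPa: 87890.62 / 1000 = 87.89 GPa

87.89 GPa


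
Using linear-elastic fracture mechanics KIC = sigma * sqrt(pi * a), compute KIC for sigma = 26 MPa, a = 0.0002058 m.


Fracture toughness: KIC = sigma * sqrt(pi * a)
  pi * a = pi * 0.0002058 = 0.00064654
  sqrt(pi * a) = 0.025427
  KIC = 26 * 0.025427 = 0.661 MPa*sqrt(m)

0.661 MPa*sqrt(m)


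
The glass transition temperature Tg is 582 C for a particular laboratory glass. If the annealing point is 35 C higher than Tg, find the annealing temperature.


The annealing temperature is Tg plus the offset:
  T_anneal = 582 + 35 = 617 C

617 C


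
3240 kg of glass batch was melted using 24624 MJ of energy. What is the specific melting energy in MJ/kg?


Rearrange E = m * s for s:
  s = E / m
  s = 24624 / 3240 = 7.6 MJ/kg

7.6 MJ/kg


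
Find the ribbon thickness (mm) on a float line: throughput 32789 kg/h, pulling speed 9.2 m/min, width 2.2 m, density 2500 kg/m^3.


Ribbon cross-section from mass balance:
  Volume rate = throughput / density = 32789 / 2500 = 13.1156 m^3/h
  thickness = volume rate / (speed * 60 * width), i.e.
  thickness = throughput / (60 * speed * width * density) * 1000
  thickness = 32789 / (60 * 9.2 * 2.2 * 2500) * 1000 = 10.8 mm

10.8 mm


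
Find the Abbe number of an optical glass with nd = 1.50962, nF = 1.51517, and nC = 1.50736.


Abbe number formula: Vd = (nd - 1) / (nF - nC)
  nd - 1 = 1.50962 - 1 = 0.50962
  nF - nC = 1.51517 - 1.50736 = 0.00781
  Vd = 0.50962 / 0.00781 = 65.25

65.25


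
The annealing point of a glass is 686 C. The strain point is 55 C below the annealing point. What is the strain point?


Strain point = annealing point - difference:
  T_strain = 686 - 55 = 631 C

631 C


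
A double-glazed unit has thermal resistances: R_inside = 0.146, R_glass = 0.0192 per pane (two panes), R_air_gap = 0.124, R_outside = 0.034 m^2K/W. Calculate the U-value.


Total thermal resistance (series):
  R_total = R_in + R_glass + R_air + R_glass + R_out
  R_total = 0.146 + 0.0192 + 0.124 + 0.0192 + 0.034 = 0.3424 m^2K/W
U-value = 1 / R_total = 1 / 0.3424 = 2.921 W/m^2K

2.921 W/m^2K


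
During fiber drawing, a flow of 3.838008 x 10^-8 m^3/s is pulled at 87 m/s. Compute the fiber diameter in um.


Cross-sectional area from continuity:
  A = Q / v = 3.838008 x 10^-8 / 87 = 4.411503 x 10^-10 m^2
Diameter from circular cross-section:
  d = sqrt(4A / pi) * 10^6 (m -> um)
  d = sqrt(4 * 4.411503 x 10^-10 / pi) * 10^6 = 23.7 um

23.7 um


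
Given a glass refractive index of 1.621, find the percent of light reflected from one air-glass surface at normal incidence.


Fresnel reflectance at normal incidence:
  R = ((n - 1)/(n + 1))^2
  (n - 1)/(n + 1) = (1.621 - 1)/(1.621 + 1) = 0.236932
  R = 0.236932^2 = 0.0561368
  R(%) = 0.0561368 * 100 = 5.614%

5.614%


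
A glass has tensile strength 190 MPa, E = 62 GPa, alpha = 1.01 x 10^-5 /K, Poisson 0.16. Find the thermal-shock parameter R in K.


Thermal shock resistance: R = sigma * (1 - nu) / (E * alpha)
  Numerator = 190 * (1 - 0.16) = 159.6
  Denominator = 62 * 1000 * (1.01 x 10^-5) = 0.6262
  R = 159.6 / 0.6262 = 254.9 K

254.9 K


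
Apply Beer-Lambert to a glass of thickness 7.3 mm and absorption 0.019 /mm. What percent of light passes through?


Beer-Lambert law: T = exp(-alpha * thickness)
  exponent = -0.019 * 7.3 = -0.1387
  T = exp(-0.1387) = 0.8705
  Percentage = 0.8705 * 100 = 87.05%

87.05%


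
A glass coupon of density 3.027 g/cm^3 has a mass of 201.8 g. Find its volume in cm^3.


Rearrange rho = m / V:
  V = m / rho
  V = 201.8 / 3.027 = 66.667 cm^3

66.667 cm^3


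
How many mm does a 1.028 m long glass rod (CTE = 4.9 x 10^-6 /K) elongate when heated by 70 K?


Thermal expansion formula: dL = alpha * L0 * dT
  dL = (4.9 x 10^-6) * 1.028 * 70 = 0.0003526 m
Convert to mm: 0.0003526 * 1000 = 0.3526 mm

0.3526 mm


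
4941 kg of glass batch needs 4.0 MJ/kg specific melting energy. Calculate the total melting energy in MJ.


Total energy = mass * specific energy
  E = 4941 * 4.0 = 19764 MJ

19764 MJ


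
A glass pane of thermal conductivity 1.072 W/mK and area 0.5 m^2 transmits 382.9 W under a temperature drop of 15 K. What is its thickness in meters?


Fourier's law: t = k * A * dT / Q
  t = 1.072 * 0.5 * 15 / 382.9
  t = 8.04 / 382.9 = 0.021 m

0.021 m


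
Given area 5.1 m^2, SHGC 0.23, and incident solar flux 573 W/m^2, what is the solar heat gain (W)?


Solar heat gain: Q = Area * SHGC * Irradiance
  Q = 5.1 * 0.23 * 573 = 672.1 W

672.1 W


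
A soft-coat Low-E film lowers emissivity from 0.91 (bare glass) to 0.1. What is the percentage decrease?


Percentage reduction = (1 - coated/uncoated) * 100
  Ratio = 0.1 / 0.91 = 0.1099
  Reduction = (1 - 0.1099) * 100 = 89.0%

89.0%


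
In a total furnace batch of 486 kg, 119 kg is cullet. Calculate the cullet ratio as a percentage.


Cullet ratio = (cullet mass / total batch mass) * 100
  Ratio = 119 / 486 * 100 = 24.49%

24.49%


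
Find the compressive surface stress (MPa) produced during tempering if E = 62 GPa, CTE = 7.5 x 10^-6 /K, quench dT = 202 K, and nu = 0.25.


Tempering stress: sigma = E * alpha * dT / (1 - nu)
  E (MPa) = 62 * 1000 = 62000
  Numerator = 62000 * (7.5 x 10^-6) * 202 = 93.93
  Denominator = 1 - 0.25 = 0.75
  sigma = 93.93 / 0.75 = 125.2 MPa

125.2 MPa


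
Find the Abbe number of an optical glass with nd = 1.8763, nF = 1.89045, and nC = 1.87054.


Abbe number formula: Vd = (nd - 1) / (nF - nC)
  nd - 1 = 1.8763 - 1 = 0.8763
  nF - nC = 1.89045 - 1.87054 = 0.01991
  Vd = 0.8763 / 0.01991 = 44.01

44.01


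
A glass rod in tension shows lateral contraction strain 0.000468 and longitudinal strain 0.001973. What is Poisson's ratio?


Poisson's ratio: nu = lateral strain / axial strain
  nu = 0.000468 / 0.001973 = 0.2372

0.2372


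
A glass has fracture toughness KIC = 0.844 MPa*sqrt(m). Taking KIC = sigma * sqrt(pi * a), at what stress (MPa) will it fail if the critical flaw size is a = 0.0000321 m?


Rearrange KIC = sigma * sqrt(pi * a):
  sigma = KIC / sqrt(pi * a)
  sqrt(pi * 0.0000321) = 0.010042
  sigma = 0.844 / 0.010042 = 84.05 MPa

84.05 MPa


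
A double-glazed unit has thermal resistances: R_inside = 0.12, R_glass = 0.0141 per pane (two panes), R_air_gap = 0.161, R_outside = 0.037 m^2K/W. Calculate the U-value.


Total thermal resistance (series):
  R_total = R_in + R_glass + R_air + R_glass + R_out
  R_total = 0.12 + 0.0141 + 0.161 + 0.0141 + 0.037 = 0.3462 m^2K/W
U-value = 1 / R_total = 1 / 0.3462 = 2.889 W/m^2K

2.889 W/m^2K


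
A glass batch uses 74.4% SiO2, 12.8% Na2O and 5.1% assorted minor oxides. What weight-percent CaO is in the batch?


Pieces sum to 100%:
  CaO = 100 - (SiO2 + Na2O + others)
  CaO = 100 - (74.4 + 12.8 + 5.1) = 7.7%

7.7%


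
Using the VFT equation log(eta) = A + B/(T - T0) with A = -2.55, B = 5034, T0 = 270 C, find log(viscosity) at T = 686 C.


VFT equation: log(eta) = A + B / (T - T0)
  T - T0 = 686 - 270 = 416
  B / (T - T0) = 5034 / 416 = 12.101
  log(eta) = -2.55 + 12.101 = 9.551

9.551


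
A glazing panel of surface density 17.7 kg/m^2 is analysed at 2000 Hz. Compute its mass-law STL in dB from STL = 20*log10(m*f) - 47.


Mass law: STL = 20 * log10(m * f) - 47
  m * f = 17.7 * 2000 = 35400
  log10(35400) = 4.549
  STL = 20 * 4.549 - 47 = 90.98 - 47 = 44.0 dB

44.0 dB


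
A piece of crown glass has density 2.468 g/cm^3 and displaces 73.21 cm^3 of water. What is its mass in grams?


Rearrange rho = m / V:
  m = rho * V
  m = 2.468 * 73.21 = 180.682 g

180.682 g


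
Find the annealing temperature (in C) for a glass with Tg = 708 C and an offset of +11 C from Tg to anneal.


The annealing temperature is Tg plus the offset:
  T_anneal = 708 + 11 = 719 C

719 C


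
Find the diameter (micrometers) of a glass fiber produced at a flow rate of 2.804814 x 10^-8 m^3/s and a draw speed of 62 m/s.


Cross-sectional area from continuity:
  A = Q / v = 2.804814 x 10^-8 / 62 = 4.523894 x 10^-10 m^2
Diameter from circular cross-section:
  d = sqrt(4A / pi) * 10^6 (m -> um)
  d = sqrt(4 * 4.523894 x 10^-10 / pi) * 10^6 = 24.0 um

24.0 um


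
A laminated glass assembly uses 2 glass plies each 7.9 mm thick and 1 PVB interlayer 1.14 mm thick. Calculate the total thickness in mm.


Total thickness = glass contribution + PVB contribution
  Glass: 2 * 7.9 = 15.8 mm
  PVB: 1 * 1.14 = 1.14 mm
  Total = 15.8 + 1.14 = 16.94 mm

16.94 mm


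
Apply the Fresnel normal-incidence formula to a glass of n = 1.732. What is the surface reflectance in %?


Fresnel reflectance at normal incidence:
  R = ((n - 1)/(n + 1))^2
  (n - 1)/(n + 1) = (1.732 - 1)/(1.732 + 1) = 0.267936
  R = 0.267936^2 = 0.0717897
  R(%) = 0.0717897 * 100 = 7.179%

7.179%


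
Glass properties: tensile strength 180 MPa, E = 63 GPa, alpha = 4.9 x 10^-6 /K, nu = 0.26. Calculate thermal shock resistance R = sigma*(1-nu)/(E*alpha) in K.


Thermal shock resistance: R = sigma * (1 - nu) / (E * alpha)
  Numerator = 180 * (1 - 0.26) = 133.2
  Denominator = 63 * 1000 * (4.9 x 10^-6) = 0.3087
  R = 133.2 / 0.3087 = 431.5 K

431.5 K


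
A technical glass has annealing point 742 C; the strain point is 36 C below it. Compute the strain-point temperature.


Strain point = annealing point - difference:
  T_strain = 742 - 36 = 706 C

706 C


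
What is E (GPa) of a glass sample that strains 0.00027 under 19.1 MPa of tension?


Young's modulus: E = stress / strain
  E = 19.1 MPa / 0.00027 = 70740.74 MPa
Convert to GPa: 70740.74 / 1000 = 70.74 GPa

70.74 GPa


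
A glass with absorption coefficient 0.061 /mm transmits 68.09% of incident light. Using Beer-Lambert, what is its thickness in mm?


Rearrange T = exp(-alpha * thickness):
  thickness = -ln(T) / alpha
  T = 68.09/100 = 0.6809
  ln(T) = -0.38434
  -ln(T) = 0.38434
  thickness = 0.38434 / 0.061 = 6.3 mm

6.3 mm


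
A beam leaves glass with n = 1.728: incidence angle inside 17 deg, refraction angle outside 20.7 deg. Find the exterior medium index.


Apply Snell's law: n1 * sin(theta1) = n2 * sin(theta2)
  n2 = n1 * sin(theta1) / sin(theta2)
  sin(17) = 0.292372
  sin(20.7) = 0.353475
  n2 = 1.728 * 0.292372 / 0.353475 = 1.4293

1.4293


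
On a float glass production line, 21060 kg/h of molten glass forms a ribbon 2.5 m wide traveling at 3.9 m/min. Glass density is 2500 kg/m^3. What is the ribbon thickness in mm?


Ribbon cross-section from mass balance:
  Volume rate = throughput / density = 21060 / 2500 = 8.424 m^3/h
  thickness = volume rate / (speed * 60 * width), i.e.
  thickness = throughput / (60 * speed * width * density) * 1000
  thickness = 21060 / (60 * 3.9 * 2.5 * 2500) * 1000 = 14.4 mm

14.4 mm
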